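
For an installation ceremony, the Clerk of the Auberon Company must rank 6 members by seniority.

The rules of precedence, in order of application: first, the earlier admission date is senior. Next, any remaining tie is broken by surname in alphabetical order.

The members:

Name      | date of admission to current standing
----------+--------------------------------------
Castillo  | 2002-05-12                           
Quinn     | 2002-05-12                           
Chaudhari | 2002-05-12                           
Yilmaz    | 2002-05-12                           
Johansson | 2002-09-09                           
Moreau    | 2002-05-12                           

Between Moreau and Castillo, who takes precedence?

Castillo

By date of admission to current standing (earlier first): Castillo, Chaudhari, Moreau, Quinn and Yilmaz (each 2002-05-12); then Johansson (2002-09-09).
Among Castillo, Chaudhari, Moreau, Quinn and Yilmaz, alphabetically by surname: Castillo before Chaudhari before Moreau before Quinn before Yilmaz.
So Castillo takes precedence.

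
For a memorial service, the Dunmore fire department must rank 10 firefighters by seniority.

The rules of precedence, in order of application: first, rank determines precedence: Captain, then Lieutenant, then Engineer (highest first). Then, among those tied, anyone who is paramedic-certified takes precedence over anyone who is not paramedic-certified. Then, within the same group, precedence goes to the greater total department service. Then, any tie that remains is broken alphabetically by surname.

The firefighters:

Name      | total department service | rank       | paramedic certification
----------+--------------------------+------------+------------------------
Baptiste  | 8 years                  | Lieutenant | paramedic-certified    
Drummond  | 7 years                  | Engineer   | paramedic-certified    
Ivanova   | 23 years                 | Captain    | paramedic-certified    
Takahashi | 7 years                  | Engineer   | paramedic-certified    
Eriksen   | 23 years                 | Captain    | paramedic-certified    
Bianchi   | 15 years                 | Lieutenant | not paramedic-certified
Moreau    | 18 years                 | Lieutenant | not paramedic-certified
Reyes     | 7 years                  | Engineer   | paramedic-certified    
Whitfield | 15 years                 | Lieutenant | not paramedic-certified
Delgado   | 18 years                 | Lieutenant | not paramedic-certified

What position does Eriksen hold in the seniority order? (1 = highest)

1

By rank: Eriksen and Ivanova (Captain); then Baptiste, Delgado, Moreau, Bianchi and Whitfield (Lieutenant); then Drummond, Reyes and Takahashi (Engineer).
Eriksen and Ivanova are each paramedic-certified, so the next rule applies.
Eriksen and Ivanova both have total department service 23 years, so the next rule applies.
Among Eriksen and Ivanova, alphabetically by surname: Eriksen before Ivanova.
Among Baptiste, Delgado, Moreau, Bianchi and Whitfield, paramedic-certified before not paramedic-certified: Baptiste (paramedic-certified) before Delgado, Moreau, Bianchi and Whitfield (not paramedic-certified).
Among Delgado, Moreau, Bianchi and Whitfield, by total department service (higher first): Delgado and Moreau (18 years) before Bianchi and Whitfield (15 years).
Among Delgado and Moreau, alphabetically by surname: Delgado before Moreau.
Among Bianchi and Whitfield, alphabetically by surname: Bianchi before Whitfield.
Drummond, Reyes and Takahashi are each paramedic-certified, so the next rule applies.
Drummond, Reyes and Takahashi all have total department service 7 years, so the next rule applies.
Among Drummond, Reyes and Takahashi, alphabetically by surname: Drummond before Reyes before Takahashi.
Order: Eriksen, Ivanova, Baptiste, Delgado, Moreau, Bianchi, Whitfield, Drummond, Reyes, Takahashi. So position 1.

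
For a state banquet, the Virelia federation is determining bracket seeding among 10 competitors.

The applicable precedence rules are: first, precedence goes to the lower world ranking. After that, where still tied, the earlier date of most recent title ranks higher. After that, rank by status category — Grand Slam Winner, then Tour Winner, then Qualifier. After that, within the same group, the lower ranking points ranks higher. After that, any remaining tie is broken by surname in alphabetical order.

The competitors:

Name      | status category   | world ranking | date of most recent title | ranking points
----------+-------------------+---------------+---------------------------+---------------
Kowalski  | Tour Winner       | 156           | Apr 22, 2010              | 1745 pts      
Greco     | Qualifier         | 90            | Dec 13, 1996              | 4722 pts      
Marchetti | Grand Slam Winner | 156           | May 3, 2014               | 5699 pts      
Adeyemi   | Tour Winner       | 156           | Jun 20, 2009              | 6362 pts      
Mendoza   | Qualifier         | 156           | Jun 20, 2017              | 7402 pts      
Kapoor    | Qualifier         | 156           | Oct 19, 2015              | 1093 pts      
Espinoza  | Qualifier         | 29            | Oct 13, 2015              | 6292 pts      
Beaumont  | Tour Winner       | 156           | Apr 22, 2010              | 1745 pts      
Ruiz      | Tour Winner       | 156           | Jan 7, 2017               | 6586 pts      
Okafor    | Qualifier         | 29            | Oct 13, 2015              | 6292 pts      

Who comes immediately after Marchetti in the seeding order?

Kapoor

By world ranking (lower first): Espinoza and Okafor (both 29); then Greco (90); then Adeyemi, Beaumont, Kowalski, Marchetti, Kapoor, Ruiz and Mendoza (each 156).
Espinoza and Okafor both have date of most recent title Oct 13, 2015, so the next rule applies.
Espinoza and Okafor are each Qualifier, so the next rule applies.
Espinoza and Okafor both have ranking points 6292 pts, so the next rule applies.
Among Espinoza and Okafor, alphabetically by surname: Espinoza before Okafor.
Among Adeyemi, Beaumont, Kowalski, Marchetti, Kapoor, Ruiz and Mendoza, by date of most recent title (earlier first): Adeyemi (Jun 20, 2009) before Beaumont and Kowalski (Apr 22, 2010) before Marchetti (May 3, 2014) before Kapoor (Oct 19, 2015) before Ruiz (Jan 7, 2017) before Mendoza (Jun 20, 2017).
Beaumont and Kowalski are each Tour Winner, so the next rule applies.
Beaumont and Kowalski both have ranking points 1745 pts, so the next rule applies.
Among Beaumont and Kowalski, alphabetically by surname: Beaumont before Kowalski.
Order: Espinoza, Okafor, Greco, Adeyemi, Beaumont, Kowalski, Marchetti, Kapoor, Ruiz, Mendoza.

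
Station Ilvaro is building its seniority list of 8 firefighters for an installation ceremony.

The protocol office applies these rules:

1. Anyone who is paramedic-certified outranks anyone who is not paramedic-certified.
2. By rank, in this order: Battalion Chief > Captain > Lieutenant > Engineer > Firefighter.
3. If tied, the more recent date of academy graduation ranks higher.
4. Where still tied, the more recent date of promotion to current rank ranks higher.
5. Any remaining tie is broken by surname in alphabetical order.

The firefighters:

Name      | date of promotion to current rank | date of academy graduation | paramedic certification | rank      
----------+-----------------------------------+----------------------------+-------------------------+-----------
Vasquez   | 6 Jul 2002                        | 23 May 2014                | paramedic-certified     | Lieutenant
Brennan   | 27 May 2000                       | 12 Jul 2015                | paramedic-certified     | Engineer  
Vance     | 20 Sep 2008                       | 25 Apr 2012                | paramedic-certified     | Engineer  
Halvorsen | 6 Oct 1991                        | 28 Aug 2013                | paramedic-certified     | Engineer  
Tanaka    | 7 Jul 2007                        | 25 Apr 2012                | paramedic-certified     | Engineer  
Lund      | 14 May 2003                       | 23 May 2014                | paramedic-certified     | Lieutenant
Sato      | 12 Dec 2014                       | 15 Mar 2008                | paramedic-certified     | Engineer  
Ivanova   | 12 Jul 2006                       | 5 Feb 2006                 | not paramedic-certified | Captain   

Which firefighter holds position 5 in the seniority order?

By the first rule: Lund, Vasquez, Brennan, Halvorsen, Vance, Tanaka and Sato (each paramedic-certified); then Ivanova (not paramedic-certified).
Among Lund, Vasquez, Brennan, Halvorsen, Vance, Tanaka and Sato, by rank: Lund and Vasquez (Lieutenant) before Brennan, Halvorsen, Vance, Tanaka and Sato (Engineer).
Lund and Vasquez both have date of academy graduation 23 May 2014, so the next rule applies.
Among Lund and Vasquez, by date of promotion to current rank (later first): Lund (14 May 2003) before Vasquez (6 Jul 2002).
Among Brennan, Halvorsen, Vance, Tanaka and Sato, by date of academy graduation (later first): Brennan (12 Jul 2015) before Halvorsen (28 Aug 2013) before Vance and Tanaka (25 Apr 2012) before Sato (15 Mar 2008).
Among Vance and Tanaka, by date of promotion to current rank (later first): Vance (20 Sep 2008) before Tanaka (7 Jul 2007).
Order: Lund, Vasquez, Brennan, Halvorsen, Vance, Tanaka, Sato, Ivanova.

Vance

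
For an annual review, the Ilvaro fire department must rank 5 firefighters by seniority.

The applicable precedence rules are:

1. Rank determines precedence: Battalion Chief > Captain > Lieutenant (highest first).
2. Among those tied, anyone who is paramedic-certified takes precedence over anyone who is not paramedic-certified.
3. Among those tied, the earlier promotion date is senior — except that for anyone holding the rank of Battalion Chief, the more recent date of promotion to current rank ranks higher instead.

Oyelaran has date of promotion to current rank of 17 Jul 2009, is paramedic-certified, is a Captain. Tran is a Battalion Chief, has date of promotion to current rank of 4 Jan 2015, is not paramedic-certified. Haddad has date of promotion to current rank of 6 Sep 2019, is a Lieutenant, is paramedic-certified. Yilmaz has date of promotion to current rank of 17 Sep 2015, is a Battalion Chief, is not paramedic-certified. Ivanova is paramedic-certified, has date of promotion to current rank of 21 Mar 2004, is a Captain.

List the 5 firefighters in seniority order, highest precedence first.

Yilmaz, Tran, Ivanova, Oyelaran, Haddad

By rank: Yilmaz and Tran (Battalion Chief); then Ivanova and Oyelaran (Captain); then Haddad (Lieutenant).
Yilmaz and Tran are each not paramedic-certified, so the next rule applies.
Among Yilmaz and Tran, by date of promotion to current rank (later first) (reversed rule for this group): Yilmaz (17 Sep 2015) before Tran (4 Jan 2015).
Ivanova and Oyelaran are each paramedic-certified, so the next rule applies.
Among Ivanova and Oyelaran, by date of promotion to current rank (earlier first): Ivanova (21 Mar 2004) before Oyelaran (17 Jul 2009).
Full order: Yilmaz, Tran, Ivanova, Oyelaran, Haddad.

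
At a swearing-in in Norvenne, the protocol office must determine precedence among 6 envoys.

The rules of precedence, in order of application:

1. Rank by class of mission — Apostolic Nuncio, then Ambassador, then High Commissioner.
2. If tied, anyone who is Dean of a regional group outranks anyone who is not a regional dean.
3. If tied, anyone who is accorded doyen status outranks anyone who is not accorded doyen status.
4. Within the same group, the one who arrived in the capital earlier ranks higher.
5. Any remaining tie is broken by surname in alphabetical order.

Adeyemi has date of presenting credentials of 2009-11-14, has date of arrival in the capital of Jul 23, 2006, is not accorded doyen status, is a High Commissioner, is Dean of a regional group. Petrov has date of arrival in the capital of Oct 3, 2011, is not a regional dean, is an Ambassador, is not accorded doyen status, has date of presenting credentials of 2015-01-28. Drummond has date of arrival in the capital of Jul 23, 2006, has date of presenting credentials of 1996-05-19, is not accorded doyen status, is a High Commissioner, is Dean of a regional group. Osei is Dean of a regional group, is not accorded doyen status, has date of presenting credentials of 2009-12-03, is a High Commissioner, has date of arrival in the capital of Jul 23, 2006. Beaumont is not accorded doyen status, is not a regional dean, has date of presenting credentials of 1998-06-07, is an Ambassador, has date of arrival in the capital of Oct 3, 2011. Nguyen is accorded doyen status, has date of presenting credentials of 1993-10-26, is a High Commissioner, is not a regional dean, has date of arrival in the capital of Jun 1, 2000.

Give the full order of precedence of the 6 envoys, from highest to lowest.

Beaumont, Petrov, Adeyemi, Drummond, Osei, Nguyen

By class of mission: Beaumont and Petrov (Ambassador); then Adeyemi, Drummond, Osei and Nguyen (High Commissioner).
Beaumont and Petrov are each not a regional dean, so the next rule applies.
Beaumont and Petrov are each not accorded doyen status, so the next rule applies.
Beaumont and Petrov both have date of arrival in the capital Oct 3, 2011, so the next rule applies.
Among Beaumont and Petrov, alphabetically by surname: Beaumont before Petrov.
Among Adeyemi, Drummond, Osei and Nguyen, Dean of a regional group before not a regional dean: Adeyemi, Drummond and Osei (Dean of a regional group) before Nguyen (not a regional dean).
Adeyemi, Drummond and Osei are each not accorded doyen status, so the next rule applies.
Adeyemi, Drummond and Osei all have date of arrival in the capital Jul 23, 2006, so the next rule applies.
Among Adeyemi, Drummond and Osei, alphabetically by surname: Adeyemi before Drummond before Osei.
Full order: Beaumont, Petrov, Adeyemi, Drummond, Osei, Nguyen.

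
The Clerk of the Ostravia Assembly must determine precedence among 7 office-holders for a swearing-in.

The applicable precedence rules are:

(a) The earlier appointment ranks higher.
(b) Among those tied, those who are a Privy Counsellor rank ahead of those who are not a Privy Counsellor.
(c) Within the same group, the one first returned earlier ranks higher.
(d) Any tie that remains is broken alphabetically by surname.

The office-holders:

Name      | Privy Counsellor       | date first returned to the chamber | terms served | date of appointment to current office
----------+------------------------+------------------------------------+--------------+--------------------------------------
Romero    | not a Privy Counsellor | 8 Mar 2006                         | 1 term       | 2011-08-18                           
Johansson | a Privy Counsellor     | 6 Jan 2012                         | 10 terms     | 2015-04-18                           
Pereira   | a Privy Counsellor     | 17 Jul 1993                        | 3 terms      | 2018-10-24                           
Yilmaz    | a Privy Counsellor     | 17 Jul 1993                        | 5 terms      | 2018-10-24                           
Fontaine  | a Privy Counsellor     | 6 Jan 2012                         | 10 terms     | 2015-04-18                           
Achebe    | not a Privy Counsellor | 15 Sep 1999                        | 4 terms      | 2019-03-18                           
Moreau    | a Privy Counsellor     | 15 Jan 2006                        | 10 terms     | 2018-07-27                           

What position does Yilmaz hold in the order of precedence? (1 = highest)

6

By date of appointment to current office (earlier first): Romero (2011-08-18); then Fontaine and Johansson (both 2015-04-18); then Moreau (2018-07-27); then Pereira and Yilmaz (both 2018-10-24); then Achebe (2019-03-18).
Fontaine and Johansson are each a Privy Counsellor, so the next rule applies.
Fontaine and Johansson both have date first returned to the chamber 6 Jan 2012, so the next rule applies.
Among Fontaine and Johansson, alphabetically by surname: Fontaine before Johansson.
Pereira and Yilmaz are each a Privy Counsellor, so the next rule applies.
Pereira and Yilmaz both have date first returned to the chamber 17 Jul 1993, so the next rule applies.
Among Pereira and Yilmaz, alphabetically by surname: Pereira before Yilmaz.
Order: Romero, Fontaine, Johansson, Moreau, Pereira, Yilmaz, Achebe. So position 6.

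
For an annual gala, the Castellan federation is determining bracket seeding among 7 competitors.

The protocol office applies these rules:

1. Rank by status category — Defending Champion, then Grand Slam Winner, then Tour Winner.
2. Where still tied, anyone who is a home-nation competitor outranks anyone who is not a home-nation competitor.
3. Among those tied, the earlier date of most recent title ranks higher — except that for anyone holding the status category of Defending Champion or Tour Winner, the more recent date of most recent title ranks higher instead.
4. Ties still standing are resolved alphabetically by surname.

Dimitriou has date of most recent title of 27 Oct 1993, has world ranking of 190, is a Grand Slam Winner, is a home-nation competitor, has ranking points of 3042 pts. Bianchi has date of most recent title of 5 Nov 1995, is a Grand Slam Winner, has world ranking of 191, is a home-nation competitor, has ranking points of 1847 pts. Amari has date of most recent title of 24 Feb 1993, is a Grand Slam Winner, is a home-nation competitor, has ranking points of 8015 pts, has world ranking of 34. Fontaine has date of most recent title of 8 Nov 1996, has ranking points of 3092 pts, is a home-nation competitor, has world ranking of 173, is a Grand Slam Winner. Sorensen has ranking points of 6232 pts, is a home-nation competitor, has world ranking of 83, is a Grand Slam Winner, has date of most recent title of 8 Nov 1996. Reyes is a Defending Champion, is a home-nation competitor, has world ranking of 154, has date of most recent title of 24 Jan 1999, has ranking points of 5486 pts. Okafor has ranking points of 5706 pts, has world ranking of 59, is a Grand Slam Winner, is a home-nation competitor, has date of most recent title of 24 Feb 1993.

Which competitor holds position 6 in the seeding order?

Fontaine

By status category: Reyes (Defending Champion); then Amari, Okafor, Dimitriou, Bianchi, Fontaine and Sorensen (Grand Slam Winner).
Amari, Okafor, Dimitriou, Bianchi, Fontaine and Sorensen are each a home-nation competitor, so the next rule applies.
Among Amari, Okafor, Dimitriou, Bianchi, Fontaine and Sorensen, by date of most recent title (earlier first): Amari and Okafor (24 Feb 1993) before Dimitriou (27 Oct 1993) before Bianchi (5 Nov 1995) before Fontaine and Sorensen (8 Nov 1996).
Among Amari and Okafor, alphabetically by surname: Amari before Okafor.
Among Fontaine and Sorensen, alphabetically by surname: Fontaine before Sorensen.
Order: Reyes, Amari, Okafor, Dimitriou, Bianchi, Fontaine, Sorensen.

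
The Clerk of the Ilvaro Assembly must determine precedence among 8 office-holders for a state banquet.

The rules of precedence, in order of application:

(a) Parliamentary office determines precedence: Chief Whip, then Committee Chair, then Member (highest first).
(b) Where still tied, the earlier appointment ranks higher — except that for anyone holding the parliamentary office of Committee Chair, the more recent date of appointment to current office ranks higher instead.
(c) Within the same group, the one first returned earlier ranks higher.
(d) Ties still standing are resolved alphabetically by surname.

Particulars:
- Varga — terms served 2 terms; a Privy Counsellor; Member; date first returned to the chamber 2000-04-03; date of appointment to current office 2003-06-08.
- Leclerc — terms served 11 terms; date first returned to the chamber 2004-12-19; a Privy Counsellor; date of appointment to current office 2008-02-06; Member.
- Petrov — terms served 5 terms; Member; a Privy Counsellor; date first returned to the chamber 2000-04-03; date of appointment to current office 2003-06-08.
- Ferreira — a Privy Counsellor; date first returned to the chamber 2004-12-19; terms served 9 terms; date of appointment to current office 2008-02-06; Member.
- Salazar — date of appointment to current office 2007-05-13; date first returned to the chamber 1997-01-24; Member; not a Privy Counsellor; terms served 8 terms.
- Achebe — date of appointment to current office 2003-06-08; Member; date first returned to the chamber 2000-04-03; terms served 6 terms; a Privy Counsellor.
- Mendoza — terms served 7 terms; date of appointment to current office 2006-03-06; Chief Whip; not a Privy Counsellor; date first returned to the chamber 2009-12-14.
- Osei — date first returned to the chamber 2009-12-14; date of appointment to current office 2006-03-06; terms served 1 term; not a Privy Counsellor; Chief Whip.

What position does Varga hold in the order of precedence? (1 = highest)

5

By parliamentary office: Mendoza and Osei (Chief Whip); then Achebe, Petrov, Varga, Salazar, Ferreira and Leclerc (Member).
Mendoza and Osei both have date of appointment to current office 2006-03-06, so the next rule applies.
Mendoza and Osei both have date first returned to the chamber 2009-12-14, so the next rule applies.
Among Mendoza and Osei, alphabetically by surname: Mendoza before Osei.
Among Achebe, Petrov, Varga, Salazar, Ferreira and Leclerc, by date of appointment to current office (earlier first): Achebe, Petrov and Varga (2003-06-08) before Salazar (2007-05-13) before Ferreira and Leclerc (2008-02-06).
Achebe, Petrov and Varga all have date first returned to the chamber 2000-04-03, so the next rule applies.
Among Achebe, Petrov and Varga, alphabetically by surname: Achebe before Petrov before Varga.
Ferreira and Leclerc both have date first returned to the chamber 2004-12-19, so the next rule applies.
Among Ferreira and Leclerc, alphabetically by surname: Ferreira before Leclerc.
Order: Mendoza, Osei, Achebe, Petrov, Varga, Salazar, Ferreira, Leclerc. So position 5.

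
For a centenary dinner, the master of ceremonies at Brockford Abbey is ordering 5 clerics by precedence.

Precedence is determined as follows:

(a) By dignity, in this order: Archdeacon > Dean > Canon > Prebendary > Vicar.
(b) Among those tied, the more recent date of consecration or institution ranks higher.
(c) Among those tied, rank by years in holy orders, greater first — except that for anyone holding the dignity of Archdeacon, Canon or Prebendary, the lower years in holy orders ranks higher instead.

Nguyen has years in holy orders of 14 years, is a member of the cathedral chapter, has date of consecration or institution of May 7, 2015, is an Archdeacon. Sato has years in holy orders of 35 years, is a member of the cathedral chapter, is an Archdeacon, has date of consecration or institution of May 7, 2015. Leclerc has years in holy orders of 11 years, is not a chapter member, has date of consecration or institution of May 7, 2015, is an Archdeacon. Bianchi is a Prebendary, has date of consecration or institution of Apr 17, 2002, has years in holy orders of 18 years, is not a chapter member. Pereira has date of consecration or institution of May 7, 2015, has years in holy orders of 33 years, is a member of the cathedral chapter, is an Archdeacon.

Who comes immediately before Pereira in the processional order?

By dignity: Leclerc, Nguyen, Pereira and Sato (Archdeacon); then Bianchi (Prebendary).
Leclerc, Nguyen, Pereira and Sato all have date of consecration or institution May 7, 2015, so the next rule applies.
Among Leclerc, Nguyen, Pereira and Sato, by years in holy orders (lower first) (reversed rule for this group): Leclerc (11 years) before Nguyen (14 years) before Pereira (33 years) before Sato (35 years).
Order: Leclerc, Nguyen, Pereira, Sato, Bianchi.

Nguyen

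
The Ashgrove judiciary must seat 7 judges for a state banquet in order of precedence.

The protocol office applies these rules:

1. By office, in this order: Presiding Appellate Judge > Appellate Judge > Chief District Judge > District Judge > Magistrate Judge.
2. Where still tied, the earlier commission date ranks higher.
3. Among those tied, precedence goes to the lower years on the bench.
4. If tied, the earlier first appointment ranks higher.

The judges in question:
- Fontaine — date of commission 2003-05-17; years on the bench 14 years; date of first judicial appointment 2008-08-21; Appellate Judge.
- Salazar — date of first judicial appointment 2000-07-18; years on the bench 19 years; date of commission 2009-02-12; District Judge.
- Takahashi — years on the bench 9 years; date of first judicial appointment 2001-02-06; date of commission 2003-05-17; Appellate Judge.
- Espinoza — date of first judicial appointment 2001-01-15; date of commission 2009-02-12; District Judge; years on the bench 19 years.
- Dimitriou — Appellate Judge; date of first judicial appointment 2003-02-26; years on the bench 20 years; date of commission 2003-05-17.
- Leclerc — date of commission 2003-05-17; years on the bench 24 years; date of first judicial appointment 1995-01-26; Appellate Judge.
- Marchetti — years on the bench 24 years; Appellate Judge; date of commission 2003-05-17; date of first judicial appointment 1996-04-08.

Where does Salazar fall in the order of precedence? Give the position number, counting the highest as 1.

6

By office: Takahashi, Fontaine, Dimitriou, Leclerc and Marchetti (Appellate Judge); then Salazar and Espinoza (District Judge).
Takahashi, Fontaine, Dimitriou, Leclerc and Marchetti all have date of commission 2003-05-17, so the next rule applies.
Among Takahashi, Fontaine, Dimitriou, Leclerc and Marchetti, by years on the bench (lower first): Takahashi (9 years) before Fontaine (14 years) before Dimitriou (20 years) before Leclerc and Marchetti (24 years).
Among Leclerc and Marchetti, by date of first judicial appointment (earlier first): Leclerc (1995-01-26) before Marchetti (1996-04-08).
Salazar and Espinoza both have date of commission 2009-02-12, so the next rule applies.
Salazar and Espinoza both have years on the bench 19 years, so the next rule applies.
Among Salazar and Espinoza, by date of first judicial appointment (earlier first): Salazar (2000-07-18) before Espinoza (2001-01-15).
Order: Takahashi, Fontaine, Dimitriou, Leclerc, Marchetti, Salazar, Espinoza. So position 6.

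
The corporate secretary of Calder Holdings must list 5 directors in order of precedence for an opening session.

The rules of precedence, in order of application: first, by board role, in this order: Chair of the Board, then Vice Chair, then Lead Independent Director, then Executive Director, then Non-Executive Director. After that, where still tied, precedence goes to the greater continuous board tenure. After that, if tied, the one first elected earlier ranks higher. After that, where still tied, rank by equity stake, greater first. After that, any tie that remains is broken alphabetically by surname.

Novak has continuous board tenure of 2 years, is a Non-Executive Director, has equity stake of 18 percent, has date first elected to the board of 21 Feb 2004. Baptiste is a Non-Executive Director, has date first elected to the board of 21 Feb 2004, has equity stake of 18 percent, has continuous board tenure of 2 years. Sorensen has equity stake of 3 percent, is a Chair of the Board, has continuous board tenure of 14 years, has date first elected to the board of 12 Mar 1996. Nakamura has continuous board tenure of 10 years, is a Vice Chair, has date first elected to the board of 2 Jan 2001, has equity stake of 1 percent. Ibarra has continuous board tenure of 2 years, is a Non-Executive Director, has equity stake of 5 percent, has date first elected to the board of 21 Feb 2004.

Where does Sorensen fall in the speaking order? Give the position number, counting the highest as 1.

1

By board role: Sorensen (Chair of the Board); then Nakamura (Vice Chair); then Baptiste, Novak and Ibarra (Non-Executive Director).
Baptiste, Novak and Ibarra all have continuous board tenure 2 years, so the next rule applies.
Baptiste, Novak and Ibarra all have date first elected to the board 21 Feb 2004, so the next rule applies.
Among Baptiste, Novak and Ibarra, by equity stake (higher first): Baptiste and Novak (18 percent) before Ibarra (5 percent).
Among Baptiste and Novak, alphabetically by surname: Baptiste before Novak.
Order: Sorensen, Nakamura, Baptiste, Novak, Ibarra. So position 1.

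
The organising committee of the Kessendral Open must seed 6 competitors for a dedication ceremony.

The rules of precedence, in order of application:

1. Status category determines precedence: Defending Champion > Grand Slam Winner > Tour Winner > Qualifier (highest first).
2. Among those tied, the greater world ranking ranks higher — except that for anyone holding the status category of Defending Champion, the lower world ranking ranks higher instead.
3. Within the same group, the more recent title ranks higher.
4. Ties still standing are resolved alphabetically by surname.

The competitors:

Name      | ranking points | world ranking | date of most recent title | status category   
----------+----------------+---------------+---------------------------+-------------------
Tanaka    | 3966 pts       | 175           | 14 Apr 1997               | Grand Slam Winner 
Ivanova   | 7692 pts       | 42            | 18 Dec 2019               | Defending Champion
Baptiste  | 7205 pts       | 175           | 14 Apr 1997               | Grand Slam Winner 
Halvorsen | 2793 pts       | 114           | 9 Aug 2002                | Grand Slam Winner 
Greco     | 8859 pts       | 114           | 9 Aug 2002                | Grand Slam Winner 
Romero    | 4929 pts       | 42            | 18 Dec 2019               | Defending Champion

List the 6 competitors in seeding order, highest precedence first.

By status category: Ivanova and Romero (Defending Champion); then Baptiste, Tanaka, Greco and Halvorsen (Grand Slam Winner).
Ivanova and Romero both have world ranking 42, so the next rule applies.
Ivanova and Romero both have date of most recent title 18 Dec 2019, so the next rule applies.
Among Ivanova and Romero, alphabetically by surname: Ivanova before Romero.
Among Baptiste, Tanaka, Greco and Halvorsen, by world ranking (higher first): Baptiste and Tanaka (175) before Greco and Halvorsen (114).
Baptiste and Tanaka both have date of most recent title 14 Apr 1997, so the next rule applies.
Among Baptiste and Tanaka, alphabetically by surname: Baptiste before Tanaka.
Greco and Halvorsen both have date of most recent title 9 Aug 2002, so the next rule applies.
Among Greco and Halvorsen, alphabetically by surname: Greco before Halvorsen.
Full order: Ivanova, Romero, Baptiste, Tanaka, Greco, Halvorsen.

Ivanova, Romero, Baptiste, Tanaka, Greco, Halvorsen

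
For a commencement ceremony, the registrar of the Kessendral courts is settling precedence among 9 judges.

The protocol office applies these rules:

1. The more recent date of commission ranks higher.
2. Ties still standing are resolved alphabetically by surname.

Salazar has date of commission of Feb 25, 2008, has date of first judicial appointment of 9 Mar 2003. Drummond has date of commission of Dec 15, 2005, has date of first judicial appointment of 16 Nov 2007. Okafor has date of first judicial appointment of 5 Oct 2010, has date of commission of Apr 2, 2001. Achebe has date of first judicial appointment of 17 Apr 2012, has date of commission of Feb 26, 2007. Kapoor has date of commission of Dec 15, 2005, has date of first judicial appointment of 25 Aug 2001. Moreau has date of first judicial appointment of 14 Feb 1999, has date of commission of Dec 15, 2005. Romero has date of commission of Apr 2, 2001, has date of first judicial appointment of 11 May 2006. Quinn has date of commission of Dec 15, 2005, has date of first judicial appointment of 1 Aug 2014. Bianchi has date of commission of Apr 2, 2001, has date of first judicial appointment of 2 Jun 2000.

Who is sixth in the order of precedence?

Quinn

By date of commission (later first): Salazar (Feb 25, 2008); then Achebe (Feb 26, 2007); then Drummond, Kapoor, Moreau and Quinn (each Dec 15, 2005); then Bianchi, Okafor and Romero (each Apr 2, 2001).
Among Drummond, Kapoor, Moreau and Quinn, alphabetically by surname: Drummond before Kapoor before Moreau before Quinn.
Among Bianchi, Okafor and Romero, alphabetically by surname: Bianchi before Okafor before Romero.
Order: Salazar, Achebe, Drummond, Kapoor, Moreau, Quinn, Bianchi, Okafor, Romero.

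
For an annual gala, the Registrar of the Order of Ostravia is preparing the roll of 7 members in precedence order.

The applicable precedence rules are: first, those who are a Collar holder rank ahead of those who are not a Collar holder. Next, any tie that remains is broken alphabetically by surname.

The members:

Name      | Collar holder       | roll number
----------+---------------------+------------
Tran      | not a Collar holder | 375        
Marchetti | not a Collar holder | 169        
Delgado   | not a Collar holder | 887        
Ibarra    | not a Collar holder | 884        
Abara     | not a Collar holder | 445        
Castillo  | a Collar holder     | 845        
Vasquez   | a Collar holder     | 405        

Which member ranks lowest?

By the first rule: Castillo and Vasquez (both a Collar holder); then Abara, Delgado, Ibarra, Marchetti and Tran (each not a Collar holder).
Among Castillo and Vasquez, alphabetically by surname: Castillo before Vasquez.
Among Abara, Delgado, Ibarra, Marchetti and Tran, alphabetically by surname: Abara before Delgado before Ibarra before Marchetti before Tran.
Order: Castillo, Vasquez, Abara, Delgado, Ibarra, Marchetti, Tran.

Tran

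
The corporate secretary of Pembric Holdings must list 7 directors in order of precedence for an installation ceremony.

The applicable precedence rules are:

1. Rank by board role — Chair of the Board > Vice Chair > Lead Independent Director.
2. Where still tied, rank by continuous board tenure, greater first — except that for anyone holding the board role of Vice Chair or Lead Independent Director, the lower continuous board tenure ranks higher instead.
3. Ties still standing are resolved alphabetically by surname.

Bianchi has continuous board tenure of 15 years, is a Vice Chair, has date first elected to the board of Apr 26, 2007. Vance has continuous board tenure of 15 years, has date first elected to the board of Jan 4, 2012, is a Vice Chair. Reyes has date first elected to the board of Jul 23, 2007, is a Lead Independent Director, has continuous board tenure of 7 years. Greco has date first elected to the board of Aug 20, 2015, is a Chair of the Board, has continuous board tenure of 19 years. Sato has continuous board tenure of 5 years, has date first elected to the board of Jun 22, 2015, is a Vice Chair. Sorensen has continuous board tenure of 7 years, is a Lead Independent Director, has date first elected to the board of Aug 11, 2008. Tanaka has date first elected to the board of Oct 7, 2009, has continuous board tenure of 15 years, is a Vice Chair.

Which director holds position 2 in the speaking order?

Sato

By board role: Greco (Chair of the Board); then Sato, Bianchi, Tanaka and Vance (Vice Chair); then Reyes and Sorensen (Lead Independent Director).
Among Sato, Bianchi, Tanaka and Vance, by continuous board tenure (lower first) (reversed rule for this group): Sato (5 years) before Bianchi, Tanaka and Vance (15 years).
Among Bianchi, Tanaka and Vance, alphabetically by surname: Bianchi before Tanaka before Vance.
Reyes and Sorensen both have continuous board tenure 7 years, so the next rule applies.
Among Reyes and Sorensen, alphabetically by surname: Reyes before Sorensen.
Order: Greco, Sato, Bianchi, Tanaka, Vance, Reyes, Sorensen.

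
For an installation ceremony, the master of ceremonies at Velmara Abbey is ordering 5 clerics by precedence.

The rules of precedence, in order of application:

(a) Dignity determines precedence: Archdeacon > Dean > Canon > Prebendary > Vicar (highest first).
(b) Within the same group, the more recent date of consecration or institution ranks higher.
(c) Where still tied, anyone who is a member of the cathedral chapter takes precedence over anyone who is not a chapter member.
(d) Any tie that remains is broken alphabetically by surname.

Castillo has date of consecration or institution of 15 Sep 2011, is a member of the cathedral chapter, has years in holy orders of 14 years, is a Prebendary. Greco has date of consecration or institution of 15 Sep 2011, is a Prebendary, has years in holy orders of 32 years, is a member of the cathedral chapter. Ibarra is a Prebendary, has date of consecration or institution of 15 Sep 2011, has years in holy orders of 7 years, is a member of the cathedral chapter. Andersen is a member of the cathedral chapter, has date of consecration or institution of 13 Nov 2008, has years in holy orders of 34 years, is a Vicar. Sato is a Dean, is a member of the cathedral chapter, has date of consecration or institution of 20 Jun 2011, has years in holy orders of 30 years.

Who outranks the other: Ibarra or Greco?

Greco

By dignity: Sato (Dean); then Castillo, Greco and Ibarra (Prebendary); then Andersen (Vicar).
Castillo, Greco and Ibarra all have date of consecration or institution 15 Sep 2011, so the next rule applies.
Castillo, Greco and Ibarra are each a member of the cathedral chapter, so the next rule applies.
Among Castillo, Greco and Ibarra, alphabetically by surname: Castillo before Greco before Ibarra.
So Greco takes precedence.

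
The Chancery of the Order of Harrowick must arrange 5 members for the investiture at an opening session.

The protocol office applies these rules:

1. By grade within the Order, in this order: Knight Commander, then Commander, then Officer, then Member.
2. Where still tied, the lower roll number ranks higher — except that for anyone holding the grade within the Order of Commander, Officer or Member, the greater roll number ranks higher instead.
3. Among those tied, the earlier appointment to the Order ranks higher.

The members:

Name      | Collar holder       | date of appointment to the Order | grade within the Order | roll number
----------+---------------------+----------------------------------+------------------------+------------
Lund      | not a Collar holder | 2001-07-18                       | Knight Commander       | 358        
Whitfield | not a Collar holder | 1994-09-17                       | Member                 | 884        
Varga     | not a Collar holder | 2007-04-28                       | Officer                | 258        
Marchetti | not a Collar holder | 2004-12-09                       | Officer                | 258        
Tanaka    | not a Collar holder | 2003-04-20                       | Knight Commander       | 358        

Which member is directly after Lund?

Tanaka

By grade within the Order: Lund and Tanaka (Knight Commander); then Marchetti and Varga (Officer); then Whitfield (Member).
Lund and Tanaka both have roll number 358, so the next rule applies.
Among Lund and Tanaka, by date of appointment to the Order (earlier first): Lund (2001-07-18) before Tanaka (2003-04-20).
Marchetti and Varga both have roll number 258, so the next rule applies.
Among Marchetti and Varga, by date of appointment to the Order (earlier first): Marchetti (2004-12-09) before Varga (2007-04-28).
Order: Lund, Tanaka, Marchetti, Varga, Whitfield.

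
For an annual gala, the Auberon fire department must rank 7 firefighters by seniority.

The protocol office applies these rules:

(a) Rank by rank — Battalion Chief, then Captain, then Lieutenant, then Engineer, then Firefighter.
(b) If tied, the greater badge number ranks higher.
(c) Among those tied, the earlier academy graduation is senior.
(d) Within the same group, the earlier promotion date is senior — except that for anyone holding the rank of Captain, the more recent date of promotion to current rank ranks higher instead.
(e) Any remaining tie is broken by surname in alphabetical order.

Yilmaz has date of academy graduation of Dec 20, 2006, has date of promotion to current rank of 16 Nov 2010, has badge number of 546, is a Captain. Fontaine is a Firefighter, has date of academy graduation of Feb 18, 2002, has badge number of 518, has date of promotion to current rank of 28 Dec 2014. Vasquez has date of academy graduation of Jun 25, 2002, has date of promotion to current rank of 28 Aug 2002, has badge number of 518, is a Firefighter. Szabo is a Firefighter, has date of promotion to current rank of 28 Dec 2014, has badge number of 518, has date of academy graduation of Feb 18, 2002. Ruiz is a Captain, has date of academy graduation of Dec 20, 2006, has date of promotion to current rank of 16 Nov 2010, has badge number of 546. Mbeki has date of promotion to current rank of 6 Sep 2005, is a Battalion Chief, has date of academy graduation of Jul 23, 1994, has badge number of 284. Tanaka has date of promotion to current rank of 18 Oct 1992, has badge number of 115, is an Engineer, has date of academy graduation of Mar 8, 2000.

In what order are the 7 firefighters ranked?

By rank: Mbeki (Battalion Chief); then Ruiz and Yilmaz (Captain); then Tanaka (Engineer); then Fontaine, Szabo and Vasquez (Firefighter).
Ruiz and Yilmaz both have badge number 546, so the next rule applies.
Ruiz and Yilmaz both have date of academy graduation Dec 20, 2006, so the next rule applies.
Ruiz and Yilmaz both have date of promotion to current rank 16 Nov 2010, so the next rule applies.
Among Ruiz and Yilmaz, alphabetically by surname: Ruiz before Yilmaz.
Fontaine, Szabo and Vasquez all have badge number 518, so the next rule applies.
Among Fontaine, Szabo and Vasquez, by date of academy graduation (earlier first): Fontaine and Szabo (Feb 18, 2002) before Vasquez (Jun 25, 2002).
Fontaine and Szabo both have date of promotion to current rank 28 Dec 2014, so the next rule applies.
Among Fontaine and Szabo, alphabetically by surname: Fontaine before Szabo.
Full order: Mbeki, Ruiz, Yilmaz, Tanaka, Fontaine, Szabo, Vasquez.

Mbeki, Ruiz, Yilmaz, Tanaka, Fontaine, Szabo, Vasquez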